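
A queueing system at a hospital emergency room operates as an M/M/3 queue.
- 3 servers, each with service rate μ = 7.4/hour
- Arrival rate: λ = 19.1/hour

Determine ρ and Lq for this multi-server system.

Traffic intensity: ρ = λ/(cμ) = 19.1/(3×7.4) = 0.8604
Since ρ = 0.8604 < 1, system is stable.
Offered load a = λ/μ = cρ = 19.1/7.4 = 2.5811
P₀ = [ Σₙ₌₀^2 aⁿ/n! + a^3/(3!(1-ρ)) ]⁻¹
Σ = a^0/0! + a^1/1! + a^2/2! = 1.0000 + 2.5811 + 3.3310 = 6.9121
a^3/(3!(1-ρ)) = 17.19511/(6 × 0.1396396) = 20.5232
P₀ = 1/(6.9121 + 20.5232) = 0.03645
Lq = P₀·a^3·ρ / (3!(1-ρ)²) = 0.036449 × 17.1951 × 0.86036 / (6 × 0.019499) = 4.6090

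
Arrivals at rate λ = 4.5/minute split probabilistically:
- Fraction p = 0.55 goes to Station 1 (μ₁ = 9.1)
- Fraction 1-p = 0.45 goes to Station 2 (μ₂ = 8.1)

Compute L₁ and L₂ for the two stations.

Effective rates: λ₁ = 4.5×0.55 = 2.475, λ₂ = 4.5×0.45 = 2.025
Station 1: ρ₁ = 2.475/9.1 = 0.2720, L₁ = ρ₁/(1-ρ₁) = 0.2720/(1-0.2720) = 0.3736
Station 2: ρ₂ = 2.025/8.1 = 0.2500, L₂ = ρ₂/(1-ρ₂) = 0.2500/(1-0.2500) = 0.3333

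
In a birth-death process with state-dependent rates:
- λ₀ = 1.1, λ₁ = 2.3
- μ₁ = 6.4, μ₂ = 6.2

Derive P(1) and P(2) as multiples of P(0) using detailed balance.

Balance equations:
State 0: λ₀P₀ = μ₁P₁ → P₁ = (λ₀/μ₁)P₀ = (1.1/6.4)P₀ = 0.1719P₀
State 1: P₂ = (λ₀λ₁)/(μ₁μ₂)P₀ = (1.1×2.3)/(6.4×6.2)P₀ = 0.06376P₀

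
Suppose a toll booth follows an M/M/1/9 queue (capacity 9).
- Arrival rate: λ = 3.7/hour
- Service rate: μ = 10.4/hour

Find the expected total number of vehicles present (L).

ρ = λ/μ = 3.7/10.4 = 0.35577
P₀ = (1-ρ)/(1-ρ^(K+1)) = (1-0.35577)/(1-0.35577^10) = 0.644230/0.999968 = 0.6443
P_K = P₀×ρ^K = 0.6443 × 0.35577^9 = 0.6443 × 0.00009131 = 0.00005883
L = ρ[1 - (K+1)ρ^K + Kρ^(K+1)] / [(1-ρ)(1-ρ^(K+1))]
L = 0.35577 × (1 - 10×0.00009131 + 9×0.00003249) / ((1 - 0.35577) × (1 - 0.00003249)) = 0.5519 vehicles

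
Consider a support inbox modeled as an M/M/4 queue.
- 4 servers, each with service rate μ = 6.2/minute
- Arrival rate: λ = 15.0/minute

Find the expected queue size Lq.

Traffic intensity: ρ = λ/(cμ) = 15.0/(4×6.2) = 0.6048
Since ρ = 0.6048 < 1, system is stable.
Offered load a = λ/μ = cρ = 15.0/6.2 = 2.4194
P₀ = [ Σₙ₌₀^3 aⁿ/n! + a^4/(4!(1-ρ)) ]⁻¹
Σ = a^0/0! + a^1/1! + a^2/2! + a^3/3! = 1.0000 + 2.4194 + 2.9266 + 2.3602 = 8.7062
a^4/(4!(1-ρ)) = 34.2609/(24 × 0.395161) = 3.6125
P₀ = 1/(8.7062 + 3.6125) = 0.08118
Lq = P₀·a^4·ρ / (4!(1-ρ)²) = 0.081177 × 34.2609 × 0.60484 / (24 × 0.15615) = 0.4489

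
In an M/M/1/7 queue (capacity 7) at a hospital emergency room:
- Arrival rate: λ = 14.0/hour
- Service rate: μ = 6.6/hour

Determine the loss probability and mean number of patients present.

ρ = λ/μ = 14.0/6.6 = 2.1212
P₀ = (1-ρ)/(1-ρ^(K+1)) = (1-2.1212)/(1-2.1212^8) = -1.1212/-408.8764 = 0.002742
P_K = P₀×ρ^K = 0.0027421 × 2.1212^7 = 0.0027421 × 193.2286 = 0.5299
Blocking probability P_7 = 0.5299 (52.99%)
L = ρ[1 - (K+1)ρ^K + Kρ^(K+1)] / [(1-ρ)(1-ρ^(K+1))]
L = 2.1212 × (1 - 8×193.2286 + 7×409.8764) / ((1 - 2.1212) × (1 - 409.8764)) = 6.1277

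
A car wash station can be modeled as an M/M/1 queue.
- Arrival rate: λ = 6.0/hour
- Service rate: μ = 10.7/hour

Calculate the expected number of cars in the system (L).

ρ = λ/μ = 6.0/10.7 = 0.5607
For M/M/1: L = λ/(μ-λ)
L = 6.0/(10.7-6.0) = 6.0/4.70
L = 1.2766 cars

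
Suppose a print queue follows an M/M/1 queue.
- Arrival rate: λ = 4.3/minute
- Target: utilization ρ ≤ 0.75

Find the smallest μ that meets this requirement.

ρ = λ/μ, so μ = λ/ρ
μ ≥ 4.3/0.75 = 5.7333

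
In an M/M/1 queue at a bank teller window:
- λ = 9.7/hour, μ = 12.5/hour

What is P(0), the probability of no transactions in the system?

ρ = λ/μ = 9.7/12.5 = 0.7760
P(0) = 1 - ρ = 1 - 0.7760 = 0.2240
The server is idle 22.40% of the time.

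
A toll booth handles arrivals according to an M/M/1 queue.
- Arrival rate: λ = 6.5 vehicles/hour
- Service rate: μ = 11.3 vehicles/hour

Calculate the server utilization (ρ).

Server utilization: ρ = λ/μ
ρ = 6.5/11.3 = 0.5752
The server is busy 57.52% of the time.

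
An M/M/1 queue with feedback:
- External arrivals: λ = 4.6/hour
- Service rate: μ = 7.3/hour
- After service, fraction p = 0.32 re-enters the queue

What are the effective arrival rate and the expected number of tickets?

Effective arrival rate: λ_eff = λ/(1-p) = 4.6/(1-0.32) = 4.6/0.68 = 6.764706
ρ = λ_eff/μ = 6.764706/7.3 = 0.926672
L = ρ/(1-ρ) = 0.926672/(1-0.926672) = 12.6374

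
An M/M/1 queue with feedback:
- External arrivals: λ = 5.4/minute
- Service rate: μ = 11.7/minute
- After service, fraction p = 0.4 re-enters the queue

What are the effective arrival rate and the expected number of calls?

Effective arrival rate: λ_eff = λ/(1-p) = 5.4/(1-0.4) = 5.4/0.60 = 9.0000
ρ = λ_eff/μ = 9.0000/11.7 = 0.76923
L = ρ/(1-ρ) = 0.76923/(1-0.76923) = 3.3333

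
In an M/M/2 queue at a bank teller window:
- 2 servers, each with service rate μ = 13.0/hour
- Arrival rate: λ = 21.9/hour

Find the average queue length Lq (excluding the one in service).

Traffic intensity: ρ = λ/(cμ) = 21.9/(2×13.0) = 0.8423
Since ρ = 0.8423 < 1, system is stable.
Offered load a = λ/μ = cρ = 21.9/13.0 = 1.6846
P₀ = [ Σₙ₌₀^1 aⁿ/n! + a^2/(2!(1-ρ)) ]⁻¹
Σ = a^0/0! + a^1/1! = 1.0000 + 1.6846 = 2.6846
a^2/(2!(1-ρ)) = 2.83793/(2 × 0.157692) = 8.9983
P₀ = 1/(2.68462 + 8.99831) = 0.08559
Lq = P₀·a^2·ρ / (2!(1-ρ)²) = 0.08559499 × 2.837929 × 0.8423077 / (2 × 0.02486686) = 4.1141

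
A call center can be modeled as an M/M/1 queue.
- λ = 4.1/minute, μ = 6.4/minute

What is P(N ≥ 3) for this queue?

ρ = λ/μ = 4.1/6.4 = 0.6406
P(N ≥ n) = ρⁿ
P(N ≥ 3) = 0.6406^3
P(N ≥ 3) = 0.2629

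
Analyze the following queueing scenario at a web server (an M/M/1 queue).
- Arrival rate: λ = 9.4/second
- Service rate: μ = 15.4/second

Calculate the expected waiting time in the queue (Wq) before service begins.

First, compute utilization: ρ = λ/μ = 9.4/15.4 = 0.6104
For M/M/1: Wq = λ/(μ(μ-λ))
Wq = 9.4/(15.4 × (15.4-9.4))
Wq = 9.4/(15.4 × 6.00)
Wq = 0.1017 seconds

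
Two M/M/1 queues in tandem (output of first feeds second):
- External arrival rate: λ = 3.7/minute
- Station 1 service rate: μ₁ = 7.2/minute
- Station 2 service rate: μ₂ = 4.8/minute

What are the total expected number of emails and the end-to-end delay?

By Jackson's theorem, each station behaves as independent M/M/1.
Station 1: ρ₁ = 3.7/7.2 = 0.5139, L₁ = ρ₁/(1-ρ₁) = λ/(μ₁-λ) = 3.7/3.50 = 1.05714
Station 2: ρ₂ = 3.7/4.8 = 0.7708, L₂ = ρ₂/(1-ρ₂) = λ/(μ₂-λ) = 3.7/1.10 = 3.36364
Total: L = L₁ + L₂ = 1.05714 + 3.36364 = 4.4208
W = L/λ = 4.4208/3.7 = 1.1948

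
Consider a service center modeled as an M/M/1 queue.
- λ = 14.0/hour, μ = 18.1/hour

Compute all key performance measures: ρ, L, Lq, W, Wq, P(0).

Step 1: ρ = λ/μ = 14.0/18.1 = 0.7735
Step 2: L = λ/(μ-λ) = 14.0/4.10 = 3.4146
Step 3: Lq = λ²/(μ(μ-λ)) = 196.00/(18.1×4.10) = 2.6412
Step 4: W = 1/(μ-λ) = 1/4.10 = 0.2439
Step 5: Wq = λ/(μ(μ-λ)) = 14.0/(18.1×4.10) = 0.1887
Step 6: P(0) = 1-ρ = 0.2265
Verify: L = λW = 14.0×0.2439 = 3.4146 ✔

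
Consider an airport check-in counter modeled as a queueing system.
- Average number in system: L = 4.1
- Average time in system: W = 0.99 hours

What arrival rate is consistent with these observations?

Little's Law: L = λW, so λ = L/W
λ = 4.1/0.99 = 4.1414 passengers/hour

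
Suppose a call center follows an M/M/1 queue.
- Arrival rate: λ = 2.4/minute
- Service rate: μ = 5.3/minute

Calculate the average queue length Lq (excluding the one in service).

ρ = λ/μ = 2.4/5.3 = 0.4528
For M/M/1: Lq = λ²/(μ(μ-λ))
Lq = 5.76/(5.3 × 2.90)
Lq = 0.3748 calls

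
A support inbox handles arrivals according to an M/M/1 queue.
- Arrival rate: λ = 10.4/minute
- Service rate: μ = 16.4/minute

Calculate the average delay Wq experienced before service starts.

First, compute utilization: ρ = λ/μ = 10.4/16.4 = 0.6341
For M/M/1: Wq = λ/(μ(μ-λ))
Wq = 10.4/(16.4 × (16.4-10.4))
Wq = 10.4/(16.4 × 6.00)
Wq = 0.1057 minutes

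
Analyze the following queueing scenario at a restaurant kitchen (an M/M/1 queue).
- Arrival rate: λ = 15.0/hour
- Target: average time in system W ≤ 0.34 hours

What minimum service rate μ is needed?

For M/M/1: W = 1/(μ-λ)
Need W ≤ 0.34, so 1/(μ-λ) ≤ 0.34
μ - λ ≥ 1/0.34 = 2.9412
μ ≥ 15.0 + 2.9412 = 17.9412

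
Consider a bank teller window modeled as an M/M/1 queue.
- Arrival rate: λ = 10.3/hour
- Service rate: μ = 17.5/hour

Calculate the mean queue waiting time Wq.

First, compute utilization: ρ = λ/μ = 10.3/17.5 = 0.5886
For M/M/1: Wq = λ/(μ(μ-λ))
Wq = 10.3/(17.5 × (17.5-10.3))
Wq = 10.3/(17.5 × 7.20)
Wq = 0.08175 hours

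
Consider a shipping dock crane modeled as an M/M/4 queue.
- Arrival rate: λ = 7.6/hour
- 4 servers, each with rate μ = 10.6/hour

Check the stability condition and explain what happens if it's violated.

Stability requires ρ = λ/(cμ) < 1
ρ = 7.6/(4 × 10.6) = 7.6/42.40 = 0.1792
Since 0.1792 < 1, the system is STABLE.
The servers are busy 17.92% of the time.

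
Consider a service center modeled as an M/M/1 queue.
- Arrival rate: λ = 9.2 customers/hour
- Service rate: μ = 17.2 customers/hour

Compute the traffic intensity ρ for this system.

Server utilization: ρ = λ/μ
ρ = 9.2/17.2 = 0.5349
The server is busy 53.49% of the time.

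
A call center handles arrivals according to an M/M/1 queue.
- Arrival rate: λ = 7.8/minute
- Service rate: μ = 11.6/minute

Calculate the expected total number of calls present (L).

ρ = λ/μ = 7.8/11.6 = 0.6724
For M/M/1: L = λ/(μ-λ)
L = 7.8/(11.6-7.8) = 7.8/3.80
L = 2.0526 calls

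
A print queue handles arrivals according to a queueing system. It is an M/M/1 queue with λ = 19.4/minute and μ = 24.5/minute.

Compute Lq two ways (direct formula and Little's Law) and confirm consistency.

Method 1 (direct): Lq = λ²/(μ(μ-λ)) = 376.36/(24.5 × 5.10) = 3.0121

Method 2 (Little's Law):
W = 1/(μ-λ) = 1/5.10 = 0.196078
Wq = W - 1/μ = 0.196078 - 0.0408163 = 0.155262
Lq = λWq = 19.4 × 0.155262 = 3.0121 ✔ (matches Method 1)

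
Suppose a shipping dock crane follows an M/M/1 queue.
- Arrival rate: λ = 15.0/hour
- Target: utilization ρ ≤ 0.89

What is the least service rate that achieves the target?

ρ = λ/μ, so μ = λ/ρ
μ ≥ 15.0/0.89 = 16.8539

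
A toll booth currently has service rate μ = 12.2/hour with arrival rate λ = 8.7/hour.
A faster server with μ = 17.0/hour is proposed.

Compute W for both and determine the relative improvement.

System 1: ρ₁ = 8.7/12.2 = 0.7131, W₁ = 1/(12.2-8.7) = 0.28571
System 2: ρ₂ = 8.7/17.0 = 0.5118, W₂ = 1/(17.0-8.7) = 0.12048
Improvement: (W₁-W₂)/W₁ = (0.28571-0.12048)/0.28571 = 57.83%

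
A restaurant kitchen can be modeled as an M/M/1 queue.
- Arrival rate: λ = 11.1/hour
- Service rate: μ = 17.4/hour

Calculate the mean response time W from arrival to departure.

First, compute utilization: ρ = λ/μ = 11.1/17.4 = 0.6379
For M/M/1: W = 1/(μ-λ)
W = 1/(17.4-11.1) = 1/6.30
W = 0.1587 hours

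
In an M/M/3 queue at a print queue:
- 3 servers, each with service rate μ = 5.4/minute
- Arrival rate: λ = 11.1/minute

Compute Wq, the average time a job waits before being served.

Traffic intensity: ρ = λ/(cμ) = 11.1/(3×5.4) = 0.6852
Since ρ = 0.6852 < 1, system is stable.
Offered load a = λ/μ = cρ = 11.1/5.4 = 2.0556
P₀ = [ Σₙ₌₀^2 aⁿ/n! + a^3/(3!(1-ρ)) ]⁻¹
Σ = a^0/0! + a^1/1! + a^2/2! = 1.00000 + 2.05556 + 2.11265 = 5.1682
a^3/(3!(1-ρ)) = 8.68536/(6 × 0.314815) = 4.5981
P₀ = 1/(5.1682 + 4.5981) = 0.1024
Lq = P₀·a^3·ρ / (3!(1-ρ)²) = 0.10239 × 8.6854 × 0.68519 / (6 × 0.099108) = 1.0247
Wq = Lq/λ = 1.0247/11.1 = 0.09232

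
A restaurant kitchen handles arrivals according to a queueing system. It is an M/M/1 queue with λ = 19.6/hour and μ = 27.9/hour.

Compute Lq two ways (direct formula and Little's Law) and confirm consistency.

Method 1 (direct): Lq = λ²/(μ(μ-λ)) = 384.16/(27.9 × 8.30) = 1.6589

Method 2 (Little's Law):
W = 1/(μ-λ) = 1/8.30 = 0.12048
Wq = W - 1/μ = 0.12048 - 0.035842 = 0.08464
Lq = λWq = 19.6 × 0.08464 = 1.6589 ✔ (matches Method 1)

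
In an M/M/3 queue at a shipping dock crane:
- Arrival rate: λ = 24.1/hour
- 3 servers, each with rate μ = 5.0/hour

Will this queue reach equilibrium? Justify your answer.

Stability requires ρ = λ/(cμ) < 1
ρ = 24.1/(3 × 5.0) = 24.1/15.00 = 1.6067
Since 1.6067 ≥ 1, the system is UNSTABLE.
Need c > λ/μ = 24.1/5.0 = 4.82.
Minimum servers needed: c = 5.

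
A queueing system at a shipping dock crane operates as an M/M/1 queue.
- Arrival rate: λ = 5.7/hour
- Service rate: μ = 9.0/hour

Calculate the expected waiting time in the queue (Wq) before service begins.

First, compute utilization: ρ = λ/μ = 5.7/9.0 = 0.6333
For M/M/1: Wq = λ/(μ(μ-λ))
Wq = 5.7/(9.0 × (9.0-5.7))
Wq = 5.7/(9.0 × 3.30)
Wq = 0.1919 hours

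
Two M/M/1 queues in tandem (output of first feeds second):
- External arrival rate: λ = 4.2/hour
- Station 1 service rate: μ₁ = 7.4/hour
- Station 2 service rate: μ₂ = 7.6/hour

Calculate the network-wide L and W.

By Jackson's theorem, each station behaves as independent M/M/1.
Station 1: ρ₁ = 4.2/7.4 = 0.5676, L₁ = ρ₁/(1-ρ₁) = λ/(μ₁-λ) = 4.2/3.20 = 1.3125
Station 2: ρ₂ = 4.2/7.6 = 0.5526, L₂ = ρ₂/(1-ρ₂) = λ/(μ₂-λ) = 4.2/3.40 = 1.2353
Total: L = L₁ + L₂ = 1.3125 + 1.2353 = 2.5478
W = L/λ = 2.5478/4.2 = 0.6066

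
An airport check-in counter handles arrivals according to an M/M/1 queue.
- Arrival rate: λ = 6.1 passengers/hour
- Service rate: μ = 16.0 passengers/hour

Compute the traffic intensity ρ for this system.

Server utilization: ρ = λ/μ
ρ = 6.1/16.0 = 0.3812
The server is busy 38.12% of the time.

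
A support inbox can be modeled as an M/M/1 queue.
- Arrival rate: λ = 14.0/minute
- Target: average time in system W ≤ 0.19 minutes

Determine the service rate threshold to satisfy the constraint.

For M/M/1: W = 1/(μ-λ)
Need W ≤ 0.19, so 1/(μ-λ) ≤ 0.19
μ - λ ≥ 1/0.19 = 5.2632
μ ≥ 14.0 + 5.2632 = 19.2632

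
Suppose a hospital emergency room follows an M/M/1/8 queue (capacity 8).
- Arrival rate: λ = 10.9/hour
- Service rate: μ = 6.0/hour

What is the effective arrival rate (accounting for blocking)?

ρ = λ/μ = 10.9/6.0 = 1.8167
P₀ = (1-ρ)/(1-ρ^(K+1)) = (1-1.8167)/(1-1.8167^9) = -0.8167/-214.5505 = 0.003807
P_K = P₀×ρ^K = 0.00380656 × 1.8167^8 = 0.00380656 × 118.6495 = 0.4516
λ_eff = λ(1-P_K) = 10.9 × (1 - 0.451637) = 10.9 × 0.548363 = 5.9772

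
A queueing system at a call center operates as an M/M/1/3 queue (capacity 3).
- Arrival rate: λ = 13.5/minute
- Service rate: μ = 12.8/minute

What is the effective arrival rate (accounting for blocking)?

ρ = λ/μ = 13.5/12.8 = 1.0547
P₀ = (1-ρ)/(1-ρ^(K+1)) = (1-1.0547)/(1-1.0547^4) = -0.05470/-0.2374 = 0.2304
P_K = P₀×ρ^K = 0.2304 × 1.0547^3 = 0.2304 × 1.1732 = 0.2703
λ_eff = λ(1-P_K) = 13.5 × (1 - 0.270307) = 13.5 × 0.729693 = 9.8509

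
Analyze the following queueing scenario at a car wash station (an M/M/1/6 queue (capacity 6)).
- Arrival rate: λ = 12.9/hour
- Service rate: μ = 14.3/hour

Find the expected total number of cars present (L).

ρ = λ/μ = 12.9/14.3 = 0.9021
P₀ = (1-ρ)/(1-ρ^(K+1)) = (1-0.9021)/(1-0.9021^7) = 0.09790/0.5138 = 0.1905
P_K = P₀×ρ^K = 0.1905 × 0.9021^6 = 0.1905 × 0.5389 = 0.1027
L = ρ[1 - (K+1)ρ^K + Kρ^(K+1)] / [(1-ρ)(1-ρ^(K+1))]
L = 0.9021 × (1 - 7×0.5389247 + 6×0.4861640) / ((1 - 0.9021) × (1 - 0.4861640)) = 2.5915 cars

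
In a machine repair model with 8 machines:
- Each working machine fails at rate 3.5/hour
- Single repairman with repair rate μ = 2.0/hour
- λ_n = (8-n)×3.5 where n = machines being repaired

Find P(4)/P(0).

P(4)/P(0) = ∏_{i=0}^{4-1} λ_i/μ_{i+1}
= (8-0)×3.5/2.0 × (8-1)×3.5/2.0 × (8-2)×3.5/2.0 × (8-3)×3.5/2.0
= 15756.5625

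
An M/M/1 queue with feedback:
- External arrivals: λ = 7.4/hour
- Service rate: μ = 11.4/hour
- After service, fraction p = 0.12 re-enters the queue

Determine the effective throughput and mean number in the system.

Effective arrival rate: λ_eff = λ/(1-p) = 7.4/(1-0.12) = 7.4/0.88 = 8.4091
ρ = λ_eff/μ = 8.4091/11.4 = 0.73764
L = ρ/(1-ρ) = 0.73764/(1-0.73764) = 2.8116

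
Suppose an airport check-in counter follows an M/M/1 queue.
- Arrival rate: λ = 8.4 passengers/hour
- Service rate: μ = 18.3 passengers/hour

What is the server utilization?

Server utilization: ρ = λ/μ
ρ = 8.4/18.3 = 0.4590
The server is busy 45.90% of the time.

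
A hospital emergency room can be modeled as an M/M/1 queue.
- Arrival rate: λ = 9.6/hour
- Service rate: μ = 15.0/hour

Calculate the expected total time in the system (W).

First, compute utilization: ρ = λ/μ = 9.6/15.0 = 0.6400
For M/M/1: W = 1/(μ-λ)
W = 1/(15.0-9.6) = 1/5.40
W = 0.1852 hours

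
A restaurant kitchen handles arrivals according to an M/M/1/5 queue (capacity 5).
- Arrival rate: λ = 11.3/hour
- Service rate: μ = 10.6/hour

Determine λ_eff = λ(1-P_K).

ρ = λ/μ = 11.3/10.6 = 1.066038
P₀ = (1-ρ)/(1-ρ^(K+1)) = (1-1.066038)/(1-1.066038^6) = -0.06604/-0.4677 = 0.1412
P_K = P₀×ρ^K = 0.1412 × 1.066038^5 = 0.1412 × 1.3768 = 0.1944
λ_eff = λ(1-P_K) = 11.3 × (1 - 0.1944) = 11.3 × 0.8056 = 9.1033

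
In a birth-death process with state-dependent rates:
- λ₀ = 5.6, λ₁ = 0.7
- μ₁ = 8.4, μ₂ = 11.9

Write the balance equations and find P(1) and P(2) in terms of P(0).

Balance equations:
State 0: λ₀P₀ = μ₁P₁ → P₁ = (λ₀/μ₁)P₀ = (5.6/8.4)P₀ = 0.6667P₀
State 1: P₂ = (λ₀λ₁)/(μ₁μ₂)P₀ = (5.6×0.7)/(8.4×11.9)P₀ = 0.03922P₀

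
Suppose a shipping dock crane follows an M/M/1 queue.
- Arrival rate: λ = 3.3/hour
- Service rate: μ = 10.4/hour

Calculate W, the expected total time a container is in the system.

First, compute utilization: ρ = λ/μ = 3.3/10.4 = 0.3173
For M/M/1: W = 1/(μ-λ)
W = 1/(10.4-3.3) = 1/7.10
W = 0.1408 hours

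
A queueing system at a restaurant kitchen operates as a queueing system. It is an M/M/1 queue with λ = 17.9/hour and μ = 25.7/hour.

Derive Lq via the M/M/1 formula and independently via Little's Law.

Method 1 (direct): Lq = λ²/(μ(μ-λ)) = 320.41/(25.7 × 7.80) = 1.5984

Method 2 (Little's Law):
W = 1/(μ-λ) = 1/7.80 = 0.128205
Wq = W - 1/μ = 0.128205 - 0.0389105 = 0.089295
Lq = λWq = 17.9 × 0.089295 = 1.5984 ✔ (matches Method 1)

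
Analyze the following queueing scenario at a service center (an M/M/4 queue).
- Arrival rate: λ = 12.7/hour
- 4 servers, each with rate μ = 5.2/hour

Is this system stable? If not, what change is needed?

Stability requires ρ = λ/(cμ) < 1
ρ = 12.7/(4 × 5.2) = 12.7/20.80 = 0.6106
Since 0.6106 < 1, the system is STABLE.
The servers are busy 61.06% of the time.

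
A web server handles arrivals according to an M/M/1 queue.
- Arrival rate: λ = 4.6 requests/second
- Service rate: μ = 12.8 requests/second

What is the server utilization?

Server utilization: ρ = λ/μ
ρ = 4.6/12.8 = 0.3594
The server is busy 35.94% of the time.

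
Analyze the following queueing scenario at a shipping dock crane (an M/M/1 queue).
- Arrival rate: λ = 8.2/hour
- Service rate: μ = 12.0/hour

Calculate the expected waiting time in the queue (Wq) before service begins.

First, compute utilization: ρ = λ/μ = 8.2/12.0 = 0.6833
For M/M/1: Wq = λ/(μ(μ-λ))
Wq = 8.2/(12.0 × (12.0-8.2))
Wq = 8.2/(12.0 × 3.80)
Wq = 0.1798 hours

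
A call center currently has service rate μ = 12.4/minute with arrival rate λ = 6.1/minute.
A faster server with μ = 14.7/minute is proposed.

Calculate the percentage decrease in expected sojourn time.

System 1: ρ₁ = 6.1/12.4 = 0.4919, W₁ = 1/(12.4-6.1) = 0.15873
System 2: ρ₂ = 6.1/14.7 = 0.4150, W₂ = 1/(14.7-6.1) = 0.11628
Improvement: (W₁-W₂)/W₁ = (0.15873-0.11628)/0.15873 = 26.74%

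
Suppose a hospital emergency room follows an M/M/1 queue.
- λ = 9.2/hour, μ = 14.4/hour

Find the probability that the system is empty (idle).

ρ = λ/μ = 9.2/14.4 = 0.6389
P(0) = 1 - ρ = 1 - 0.6389 = 0.3611
The server is idle 36.11% of the time.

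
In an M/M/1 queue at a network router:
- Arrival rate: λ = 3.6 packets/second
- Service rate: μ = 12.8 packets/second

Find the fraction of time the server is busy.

Server utilization: ρ = λ/μ
ρ = 3.6/12.8 = 0.2812
The server is busy 28.12% of the time.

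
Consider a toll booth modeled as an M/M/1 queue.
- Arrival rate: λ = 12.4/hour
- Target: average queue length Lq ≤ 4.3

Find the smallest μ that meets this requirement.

For M/M/1: Lq = λ²/(μ(μ-λ))
Need Lq ≤ 4.3, i.e. μ(μ-λ) ≥ λ²/4.3
μ² - 12.4μ - 153.76/4.3 ≥ 0  →  μ² - 12.4μ - 35.75814 ≥ 0
Quadratic formula (positive root): μ = [λ + √(λ² + 4×35.75814)]/2
Discriminant: 153.76 + 4×35.75814 = 296.7926, √296.7926 = 17.2277
μ ≥ (12.4 + 17.2277)/2 = 14.8138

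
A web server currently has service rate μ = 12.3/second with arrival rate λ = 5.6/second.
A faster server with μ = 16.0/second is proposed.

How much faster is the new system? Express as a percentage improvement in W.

System 1: ρ₁ = 5.6/12.3 = 0.4553, W₁ = 1/(12.3-5.6) = 0.14925
System 2: ρ₂ = 5.6/16.0 = 0.3500, W₂ = 1/(16.0-5.6) = 0.096154
Improvement: (W₁-W₂)/W₁ = (0.14925-0.096154)/0.14925 = 35.58%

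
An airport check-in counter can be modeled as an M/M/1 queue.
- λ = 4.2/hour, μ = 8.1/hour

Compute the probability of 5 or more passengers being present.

ρ = λ/μ = 4.2/8.1 = 0.5185
P(N ≥ n) = ρⁿ
P(N ≥ 5) = 0.5185^5
P(N ≥ 5) = 0.03748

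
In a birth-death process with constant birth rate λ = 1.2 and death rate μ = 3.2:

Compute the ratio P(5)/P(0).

For constant rates: P(n)/P(0) = (λ/μ)^n
P(5)/P(0) = (1.2/3.2)^5 = 0.3750^5 = 0.007416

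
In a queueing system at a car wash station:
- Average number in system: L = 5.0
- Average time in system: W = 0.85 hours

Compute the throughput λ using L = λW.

Little's Law: L = λW, so λ = L/W
λ = 5.0/0.85 = 5.8824 cars/hour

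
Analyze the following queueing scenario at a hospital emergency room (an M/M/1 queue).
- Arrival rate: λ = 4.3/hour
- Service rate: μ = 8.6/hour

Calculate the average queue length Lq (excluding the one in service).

ρ = λ/μ = 4.3/8.6 = 0.5000
For M/M/1: Lq = λ²/(μ(μ-λ))
Lq = 18.49/(8.6 × 4.30)
Lq = 0.5000 patients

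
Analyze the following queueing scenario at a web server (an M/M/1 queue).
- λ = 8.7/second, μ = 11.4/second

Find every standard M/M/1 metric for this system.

Step 1: ρ = λ/μ = 8.7/11.4 = 0.7632
Step 2: L = λ/(μ-λ) = 8.7/2.70 = 3.2222
Step 3: Lq = λ²/(μ(μ-λ)) = 75.69/(11.4×2.70) = 2.4591
Step 4: W = 1/(μ-λ) = 1/2.70 = 0.37037
Step 5: Wq = λ/(μ(μ-λ)) = 8.7/(11.4×2.70) = 0.2827
Step 6: P(0) = 1-ρ = 0.2368
Verify: L = λW = 8.7×0.37037 = 3.2222 ✔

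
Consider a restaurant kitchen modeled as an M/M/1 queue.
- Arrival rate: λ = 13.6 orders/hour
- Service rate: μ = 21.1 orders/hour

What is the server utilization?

Server utilization: ρ = λ/μ
ρ = 13.6/21.1 = 0.6445
The server is busy 64.45% of the time.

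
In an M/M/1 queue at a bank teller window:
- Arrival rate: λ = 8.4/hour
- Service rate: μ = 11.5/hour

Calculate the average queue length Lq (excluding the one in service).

ρ = λ/μ = 8.4/11.5 = 0.7304
For M/M/1: Lq = λ²/(μ(μ-λ))
Lq = 70.56/(11.5 × 3.10)
Lq = 1.9792 transactions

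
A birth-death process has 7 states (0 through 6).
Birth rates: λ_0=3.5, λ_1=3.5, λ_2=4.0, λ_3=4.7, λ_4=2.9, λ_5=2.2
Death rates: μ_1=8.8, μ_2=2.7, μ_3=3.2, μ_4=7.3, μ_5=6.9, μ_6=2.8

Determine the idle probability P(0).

Ratios P(n)/P(0) = (λ₀···λₙ₋₁)/(μ₁···μₙ):
P(1)/P(0) = (3.5)/(8.8) = 0.3977
P(2)/P(0) = (3.5×3.5)/(8.8×2.7) = 0.5156
P(3)/P(0) = (3.5×3.5×4.0)/(8.8×2.7×3.2) = 0.6445
P(4)/P(0) = (3.5×3.5×4.0×4.7)/(8.8×2.7×3.2×7.3) = 0.4149
P(5)/P(0) = (3.5×3.5×4.0×4.7×2.9)/(8.8×2.7×3.2×7.3×6.9) = 0.1744
P(6)/P(0) = (3.5×3.5×4.0×4.7×2.9×2.2)/(8.8×2.7×3.2×7.3×6.9×2.8) = 0.1370

Normalization: ∑ P(n) = 1
P(0) × (1.0000 + 0.3977 + 0.5156 + 0.6445 + 0.4149 + 0.1744 + 0.1370) = 1
P(0) × 3.2841 = 1
P(0) = 1/3.2841 = 0.3045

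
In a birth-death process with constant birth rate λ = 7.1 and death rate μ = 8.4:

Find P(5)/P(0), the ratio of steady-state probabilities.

For constant rates: P(n)/P(0) = (λ/μ)^n
P(5)/P(0) = (7.1/8.4)^5 = 0.84524^5 = 0.4314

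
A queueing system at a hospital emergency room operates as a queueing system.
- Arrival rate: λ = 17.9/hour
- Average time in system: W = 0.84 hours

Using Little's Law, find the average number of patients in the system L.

Little's Law: L = λW
L = 17.9 × 0.84 = 15.0360 patients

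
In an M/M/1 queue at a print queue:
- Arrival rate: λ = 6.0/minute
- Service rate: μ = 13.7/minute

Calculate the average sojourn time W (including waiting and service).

First, compute utilization: ρ = λ/μ = 6.0/13.7 = 0.4380
For M/M/1: W = 1/(μ-λ)
W = 1/(13.7-6.0) = 1/7.70
W = 0.1299 minutes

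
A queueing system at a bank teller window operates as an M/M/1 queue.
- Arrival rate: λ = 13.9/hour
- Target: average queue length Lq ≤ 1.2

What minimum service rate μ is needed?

For M/M/1: Lq = λ²/(μ(μ-λ))
Need Lq ≤ 1.2, i.e. μ(μ-λ) ≥ λ²/1.2
μ² - 13.9μ - 193.21/1.2 ≥ 0  →  μ² - 13.9μ - 161.00833 ≥ 0
Quadratic formula (positive root): μ = [λ + √(λ² + 4×161.00833)]/2
Discriminant: 193.21 + 4×161.00833 = 837.2433, √837.2433 = 28.9352
μ ≥ (13.9 + 28.9352)/2 = 21.4176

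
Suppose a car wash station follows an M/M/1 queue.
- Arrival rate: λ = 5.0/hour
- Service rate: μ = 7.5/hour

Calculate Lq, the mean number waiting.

ρ = λ/μ = 5.0/7.5 = 0.6667
For M/M/1: Lq = λ²/(μ(μ-λ))
Lq = 25.00/(7.5 × 2.50)
Lq = 1.3333 cars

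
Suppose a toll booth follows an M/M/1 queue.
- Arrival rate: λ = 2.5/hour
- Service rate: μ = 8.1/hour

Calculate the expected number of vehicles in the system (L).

ρ = λ/μ = 2.5/8.1 = 0.3086
For M/M/1: L = λ/(μ-λ)
L = 2.5/(8.1-2.5) = 2.5/5.60
L = 0.4464 vehicles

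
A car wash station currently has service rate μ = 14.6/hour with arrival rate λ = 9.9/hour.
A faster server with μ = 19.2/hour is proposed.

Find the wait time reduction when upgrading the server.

System 1: ρ₁ = 9.9/14.6 = 0.6781, W₁ = 1/(14.6-9.9) = 0.21277
System 2: ρ₂ = 9.9/19.2 = 0.5156, W₂ = 1/(19.2-9.9) = 0.10753
Improvement: (W₁-W₂)/W₁ = (0.21277-0.10753)/0.21277 = 49.46%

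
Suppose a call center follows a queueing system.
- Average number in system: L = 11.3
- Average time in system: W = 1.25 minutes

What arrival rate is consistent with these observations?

Little's Law: L = λW, so λ = L/W
λ = 11.3/1.25 = 9.0400 calls/minute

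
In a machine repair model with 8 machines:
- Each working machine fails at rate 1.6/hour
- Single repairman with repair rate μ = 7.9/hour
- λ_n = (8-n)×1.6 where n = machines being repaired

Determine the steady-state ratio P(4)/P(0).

P(4)/P(0) = ∏_{i=0}^{4-1} λ_i/μ_{i+1}
= (8-0)×1.6/7.9 × (8-1)×1.6/7.9 × (8-2)×1.6/7.9 × (8-3)×1.6/7.9
= 2.8267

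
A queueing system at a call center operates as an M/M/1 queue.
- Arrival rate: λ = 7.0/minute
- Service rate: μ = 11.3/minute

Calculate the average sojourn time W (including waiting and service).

First, compute utilization: ρ = λ/μ = 7.0/11.3 = 0.6195
For M/M/1: W = 1/(μ-λ)
W = 1/(11.3-7.0) = 1/4.30
W = 0.2326 minutes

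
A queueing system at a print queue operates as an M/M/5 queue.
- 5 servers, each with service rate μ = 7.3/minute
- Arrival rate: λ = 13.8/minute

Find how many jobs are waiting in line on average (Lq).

Traffic intensity: ρ = λ/(cμ) = 13.8/(5×7.3) = 0.3781
Since ρ = 0.3781 < 1, system is stable.
Offered load a = λ/μ = cρ = 13.8/7.3 = 1.8904
P₀ = [ Σₙ₌₀^4 aⁿ/n! + a^5/(5!(1-ρ)) ]⁻¹
Σ = a^0/0! + a^1/1! + a^2/2! + a^3/3! + a^4/4! = 1.00000 + 1.89041 + 1.78683 + 1.12595 + 0.532125 = 6.3353
a^5/(5!(1-ρ)) = 24.1424/(120 × 0.6219) = 0.3235
P₀ = 1/(6.3353 + 0.3235) = 0.1502
Lq = P₀·a^5·ρ / (5!(1-ρ)²) = 0.15018 × 24.1424 × 0.37808 / (120 × 0.38678) = 0.02953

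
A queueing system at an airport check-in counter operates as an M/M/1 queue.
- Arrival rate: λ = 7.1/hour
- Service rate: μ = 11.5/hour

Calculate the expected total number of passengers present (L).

ρ = λ/μ = 7.1/11.5 = 0.6174
For M/M/1: L = λ/(μ-λ)
L = 7.1/(11.5-7.1) = 7.1/4.40
L = 1.6136 passengers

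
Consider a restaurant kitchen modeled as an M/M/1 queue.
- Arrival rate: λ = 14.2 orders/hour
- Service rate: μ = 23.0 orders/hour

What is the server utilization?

Server utilization: ρ = λ/μ
ρ = 14.2/23.0 = 0.6174
The server is busy 61.74% of the time.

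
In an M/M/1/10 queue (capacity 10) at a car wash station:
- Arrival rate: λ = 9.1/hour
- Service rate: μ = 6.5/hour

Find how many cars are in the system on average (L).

ρ = λ/μ = 9.1/6.5 = 1.4000
P₀ = (1-ρ)/(1-ρ^(K+1)) = (1-1.4000)/(1-1.4000^11) = -0.4000/-39.4957 = 0.01013
P_K = P₀×ρ^K = 0.0101277 × 1.4000^10 = 0.0101277 × 28.9255 = 0.2929
L = ρ[1 - (K+1)ρ^K + Kρ^(K+1)] / [(1-ρ)(1-ρ^(K+1))]
L = 1.4000 × (1 - 11×28.9255 + 10×40.4957) / ((1 - 1.4000) × (1 - 40.4957)) = 7.7785 cars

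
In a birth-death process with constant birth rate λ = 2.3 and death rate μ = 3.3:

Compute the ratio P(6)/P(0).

For constant rates: P(n)/P(0) = (λ/μ)^n
P(6)/P(0) = (2.3/3.3)^6 = 0.69697^6 = 0.1146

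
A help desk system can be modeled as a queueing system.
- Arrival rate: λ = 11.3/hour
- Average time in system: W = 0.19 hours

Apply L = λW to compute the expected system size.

Little's Law: L = λW
L = 11.3 × 0.19 = 2.1470 tickets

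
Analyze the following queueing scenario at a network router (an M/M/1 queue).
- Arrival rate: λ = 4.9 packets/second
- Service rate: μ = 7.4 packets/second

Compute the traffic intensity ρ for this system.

Server utilization: ρ = λ/μ
ρ = 4.9/7.4 = 0.6622
The server is busy 66.22% of the time.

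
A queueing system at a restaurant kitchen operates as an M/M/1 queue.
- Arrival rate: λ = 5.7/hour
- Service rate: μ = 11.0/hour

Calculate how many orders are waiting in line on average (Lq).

ρ = λ/μ = 5.7/11.0 = 0.5182
For M/M/1: Lq = λ²/(μ(μ-λ))
Lq = 32.49/(11.0 × 5.30)
Lq = 0.5573 orders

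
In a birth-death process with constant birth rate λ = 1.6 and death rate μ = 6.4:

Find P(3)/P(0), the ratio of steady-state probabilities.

For constant rates: P(n)/P(0) = (λ/μ)^n
P(3)/P(0) = (1.6/6.4)^3 = 0.2500^3 = 0.01562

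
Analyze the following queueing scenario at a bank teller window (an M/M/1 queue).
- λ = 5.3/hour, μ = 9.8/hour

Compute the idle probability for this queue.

ρ = λ/μ = 5.3/9.8 = 0.5408
P(0) = 1 - ρ = 1 - 0.5408 = 0.4592
The server is idle 45.92% of the time.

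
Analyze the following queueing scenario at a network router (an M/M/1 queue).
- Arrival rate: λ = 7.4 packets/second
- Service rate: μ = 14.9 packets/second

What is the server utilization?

Server utilization: ρ = λ/μ
ρ = 7.4/14.9 = 0.4966
The server is busy 49.66% of the time.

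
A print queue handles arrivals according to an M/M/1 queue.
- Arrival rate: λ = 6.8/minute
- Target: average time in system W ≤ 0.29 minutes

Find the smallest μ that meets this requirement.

For M/M/1: W = 1/(μ-λ)
Need W ≤ 0.29, so 1/(μ-λ) ≤ 0.29
μ - λ ≥ 1/0.29 = 3.4483
μ ≥ 6.8 + 3.4483 = 10.2483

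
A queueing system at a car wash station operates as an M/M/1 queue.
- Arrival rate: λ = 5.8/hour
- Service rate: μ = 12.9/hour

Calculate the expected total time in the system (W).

First, compute utilization: ρ = λ/μ = 5.8/12.9 = 0.4496
For M/M/1: W = 1/(μ-λ)
W = 1/(12.9-5.8) = 1/7.10
W = 0.1408 hours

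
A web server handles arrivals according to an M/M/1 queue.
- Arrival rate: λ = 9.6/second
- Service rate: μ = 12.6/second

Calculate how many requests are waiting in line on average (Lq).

ρ = λ/μ = 9.6/12.6 = 0.7619
For M/M/1: Lq = λ²/(μ(μ-λ))
Lq = 92.16/(12.6 × 3.00)
Lq = 2.4381 requests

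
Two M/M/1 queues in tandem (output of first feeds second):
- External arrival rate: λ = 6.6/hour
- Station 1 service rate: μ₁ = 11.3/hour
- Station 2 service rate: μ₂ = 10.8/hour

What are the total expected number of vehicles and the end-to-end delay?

By Jackson's theorem, each station behaves as independent M/M/1.
Station 1: ρ₁ = 6.6/11.3 = 0.5841, L₁ = ρ₁/(1-ρ₁) = λ/(μ₁-λ) = 6.6/4.70 = 1.4043
Station 2: ρ₂ = 6.6/10.8 = 0.6111, L₂ = ρ₂/(1-ρ₂) = λ/(μ₂-λ) = 6.6/4.20 = 1.5714
Total: L = L₁ + L₂ = 1.4043 + 1.5714 = 2.9757
W = L/λ = 2.9757/6.6 = 0.4509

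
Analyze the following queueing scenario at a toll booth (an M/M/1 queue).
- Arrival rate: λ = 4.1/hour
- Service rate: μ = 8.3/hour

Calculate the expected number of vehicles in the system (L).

ρ = λ/μ = 4.1/8.3 = 0.4940
For M/M/1: L = λ/(μ-λ)
L = 4.1/(8.3-4.1) = 4.1/4.20
L = 0.9762 vehicles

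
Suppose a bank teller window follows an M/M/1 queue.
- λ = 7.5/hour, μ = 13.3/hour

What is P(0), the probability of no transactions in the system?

ρ = λ/μ = 7.5/13.3 = 0.5639
P(0) = 1 - ρ = 1 - 0.5639 = 0.4361
The server is idle 43.61% of the time.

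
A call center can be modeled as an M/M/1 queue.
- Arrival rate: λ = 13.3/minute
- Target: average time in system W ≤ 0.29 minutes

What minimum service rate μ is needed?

For M/M/1: W = 1/(μ-λ)
Need W ≤ 0.29, so 1/(μ-λ) ≤ 0.29
μ - λ ≥ 1/0.29 = 3.4483
μ ≥ 13.3 + 3.4483 = 16.7483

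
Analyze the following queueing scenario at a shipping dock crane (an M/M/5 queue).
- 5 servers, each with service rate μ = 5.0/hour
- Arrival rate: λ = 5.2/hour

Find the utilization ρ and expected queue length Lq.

Traffic intensity: ρ = λ/(cμ) = 5.2/(5×5.0) = 0.2080
Since ρ = 0.2080 < 1, system is stable.
Offered load a = λ/μ = cρ = 5.2/5.0 = 1.0400
P₀ = [ Σₙ₌₀^4 aⁿ/n! + a^5/(5!(1-ρ)) ]⁻¹
Σ = a^0/0! + a^1/1! + a^2/2! + a^3/3! + a^4/4! = 1.0000 + 1.0400 + 0.5408 + 0.1875 + 0.04874 = 2.8170
a^5/(5!(1-ρ)) = 1.2167/(120 × 0.7920) = 0.01280
P₀ = 1/(2.8170 + 0.01280) = 0.3534
Lq = P₀·a^5·ρ / (5!(1-ρ)²) = 0.3534 × 1.2167 × 0.2080 / (120 × 0.6273) = 0.001188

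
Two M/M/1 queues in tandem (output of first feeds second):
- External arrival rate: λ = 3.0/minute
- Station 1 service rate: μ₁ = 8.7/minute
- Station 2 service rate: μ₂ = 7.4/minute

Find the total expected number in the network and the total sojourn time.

By Jackson's theorem, each station behaves as independent M/M/1.
Station 1: ρ₁ = 3.0/8.7 = 0.3448, L₁ = ρ₁/(1-ρ₁) = λ/(μ₁-λ) = 3.0/5.70 = 0.5263
Station 2: ρ₂ = 3.0/7.4 = 0.4054, L₂ = ρ₂/(1-ρ₂) = λ/(μ₂-λ) = 3.0/4.40 = 0.6818
Total: L = L₁ + L₂ = 0.5263 + 0.6818 = 1.2081
W = L/λ = 1.2081/3.0 = 0.4027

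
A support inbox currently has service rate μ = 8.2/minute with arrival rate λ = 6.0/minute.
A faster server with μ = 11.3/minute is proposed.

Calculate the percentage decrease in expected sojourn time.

System 1: ρ₁ = 6.0/8.2 = 0.7317, W₁ = 1/(8.2-6.0) = 0.45455
System 2: ρ₂ = 6.0/11.3 = 0.5310, W₂ = 1/(11.3-6.0) = 0.18868
Improvement: (W₁-W₂)/W₁ = (0.45455-0.18868)/0.45455 = 58.49%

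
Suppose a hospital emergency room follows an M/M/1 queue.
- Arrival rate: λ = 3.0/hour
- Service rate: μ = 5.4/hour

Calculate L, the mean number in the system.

ρ = λ/μ = 3.0/5.4 = 0.5556
For M/M/1: L = λ/(μ-λ)
L = 3.0/(5.4-3.0) = 3.0/2.40
L = 1.2500 patients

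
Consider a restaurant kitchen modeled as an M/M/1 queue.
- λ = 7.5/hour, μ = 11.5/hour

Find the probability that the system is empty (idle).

ρ = λ/μ = 7.5/11.5 = 0.6522
P(0) = 1 - ρ = 1 - 0.6522 = 0.3478
The server is idle 34.78% of the time.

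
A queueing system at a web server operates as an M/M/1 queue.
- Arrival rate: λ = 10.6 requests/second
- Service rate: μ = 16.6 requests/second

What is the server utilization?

Server utilization: ρ = λ/μ
ρ = 10.6/16.6 = 0.6386
The server is busy 63.86% of the time.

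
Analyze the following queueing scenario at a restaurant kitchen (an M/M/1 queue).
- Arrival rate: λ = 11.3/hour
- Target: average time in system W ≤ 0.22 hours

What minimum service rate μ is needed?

For M/M/1: W = 1/(μ-λ)
Need W ≤ 0.22, so 1/(μ-λ) ≤ 0.22
μ - λ ≥ 1/0.22 = 4.5455
μ ≥ 11.3 + 4.5455 = 15.8455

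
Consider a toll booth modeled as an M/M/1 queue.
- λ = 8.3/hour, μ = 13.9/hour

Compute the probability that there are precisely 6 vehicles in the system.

ρ = λ/μ = 8.3/13.9 = 0.5971
P(n) = (1-ρ)ρⁿ
P(6) = (1-0.5971) × 0.5971^6
P(6) = 0.4029 × 0.04532
P(6) = 0.01826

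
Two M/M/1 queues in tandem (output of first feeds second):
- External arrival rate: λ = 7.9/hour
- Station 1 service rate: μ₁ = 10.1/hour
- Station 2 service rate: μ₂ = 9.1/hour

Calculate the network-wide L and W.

By Jackson's theorem, each station behaves as independent M/M/1.
Station 1: ρ₁ = 7.9/10.1 = 0.7822, L₁ = ρ₁/(1-ρ₁) = λ/(μ₁-λ) = 7.9/2.20 = 3.5909
Station 2: ρ₂ = 7.9/9.1 = 0.8681, L₂ = ρ₂/(1-ρ₂) = λ/(μ₂-λ) = 7.9/1.20 = 6.5833
Total: L = L₁ + L₂ = 3.5909 + 6.5833 = 10.1742
W = L/λ = 10.1742/7.9 = 1.2879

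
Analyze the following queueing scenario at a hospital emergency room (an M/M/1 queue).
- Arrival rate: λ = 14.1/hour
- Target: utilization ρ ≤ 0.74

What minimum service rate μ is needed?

ρ = λ/μ, so μ = λ/ρ
μ ≥ 14.1/0.74 = 19.0541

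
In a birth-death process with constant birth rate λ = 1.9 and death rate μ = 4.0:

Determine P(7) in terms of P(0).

For constant rates: P(n)/P(0) = (λ/μ)^n
P(7)/P(0) = (1.9/4.0)^7 = 0.4750^7 = 0.005456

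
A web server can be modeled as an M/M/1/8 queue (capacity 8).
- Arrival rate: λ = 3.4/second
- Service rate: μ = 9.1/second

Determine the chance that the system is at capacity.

ρ = λ/μ = 3.4/9.1 = 0.37363
P₀ = (1-ρ)/(1-ρ^(K+1)) = (1-0.37363)/(1-0.37363^9) = 0.6264/0.9999 = 0.6265
P_K = P₀×ρ^K = 0.6265 × 0.37363^8 = 0.6265 × 0.0003798 = 0.0002379
Blocking probability = 0.02379%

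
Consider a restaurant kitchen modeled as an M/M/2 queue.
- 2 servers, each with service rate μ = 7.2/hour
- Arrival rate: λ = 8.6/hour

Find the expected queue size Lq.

Traffic intensity: ρ = λ/(cμ) = 8.6/(2×7.2) = 0.5972
Since ρ = 0.5972 < 1, system is stable.
Offered load a = λ/μ = cρ = 8.6/7.2 = 1.1944
P₀ = [ Σₙ₌₀^1 aⁿ/n! + a^2/(2!(1-ρ)) ]⁻¹
Σ = a^0/0! + a^1/1! = 1.0000 + 1.1944 = 2.1944
a^2/(2!(1-ρ)) = 1.4267/(2 × 0.40278) = 1.7711
P₀ = 1/(2.1944 + 1.7711) = 0.2522
Lq = P₀·a^2·ρ / (2!(1-ρ)²) = 0.25217 × 1.4267 × 0.59722 / (2 × 0.16223) = 0.6622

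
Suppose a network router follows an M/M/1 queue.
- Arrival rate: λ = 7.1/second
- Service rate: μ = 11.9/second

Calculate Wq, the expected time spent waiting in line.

First, compute utilization: ρ = λ/μ = 7.1/11.9 = 0.5966
For M/M/1: Wq = λ/(μ(μ-λ))
Wq = 7.1/(11.9 × (11.9-7.1))
Wq = 7.1/(11.9 × 4.80)
Wq = 0.1243 seconds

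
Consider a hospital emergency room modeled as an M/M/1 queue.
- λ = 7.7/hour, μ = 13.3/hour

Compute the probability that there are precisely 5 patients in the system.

ρ = λ/μ = 7.7/13.3 = 0.57895
P(n) = (1-ρ)ρⁿ
P(5) = (1-0.57895) × 0.57895^5
P(5) = 0.4211 × 0.06504
P(5) = 0.02739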